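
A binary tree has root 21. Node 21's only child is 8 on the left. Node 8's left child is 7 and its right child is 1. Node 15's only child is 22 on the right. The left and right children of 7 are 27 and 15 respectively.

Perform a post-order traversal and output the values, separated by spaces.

Post-order visits the left subtree, then the right subtree, then the node.
At 21: go left to 8.
  At 8: go left to 7.
    At 7: go left to 27.
      27 is a leaf — visit 27.
    At 7: go right to 15.
      At 15: no left child.
      At 15: go right to 22.
        22 is a leaf — visit 22.
      Visit 15.
    Visit 7.
  At 8: go right to 1.
    1 is a leaf — visit 1.
  Visit 8.
At 21: no right child.
Visit 21.

27 22 15 7 1 8 21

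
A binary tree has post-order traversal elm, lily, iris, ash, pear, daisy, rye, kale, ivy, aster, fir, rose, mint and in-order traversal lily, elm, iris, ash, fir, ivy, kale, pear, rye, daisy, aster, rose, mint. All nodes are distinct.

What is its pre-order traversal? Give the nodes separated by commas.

mint, rose, fir, ash, iris, lily, elm, aster, ivy, kale, rye, pear, daisy

The last element of post-order is the root; it splits in-order into left and right subtrees.
Root mint: left subtree has 12 nodes {lily, elm, iris, ash, fir, ivy, kale, pear, rye, daisy, aster, rose}, right has 0 { }.
  Root rose: left subtree has 11 nodes {lily, elm, iris, ash, fir, ivy, kale, pear, rye, daisy, aster}, right has 0 { }.
    Root fir: left subtree has 4 nodes {lily, elm, iris, ash}, right has 6 {ivy, kale, pear, rye, daisy, aster}.
      Root ash: left subtree has 3 nodes {lily, elm, iris}, right has 0 { }.
        Root iris: left subtree has 2 nodes {lily, elm}, right has 0 { }.
          Root lily: left subtree has 0 nodes { }, right has 1 {elm}.
      Root aster: left subtree has 5 nodes {ivy, kale, pear, rye, daisy}, right has 0 { }.
        Root ivy: left subtree has 0 nodes { }, right has 4 {kale, pear, rye, daisy}.
          Root kale: left subtree has 0 nodes { }, right has 3 {pear, rye, daisy}.
            Root rye: left subtree has 1 node {pear}, right has 1 {daisy}.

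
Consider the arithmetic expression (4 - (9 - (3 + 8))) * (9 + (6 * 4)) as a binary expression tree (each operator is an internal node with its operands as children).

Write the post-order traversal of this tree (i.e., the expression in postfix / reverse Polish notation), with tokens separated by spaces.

4 9 3 8 + - - 9 6 4 * + *

Post-order on an expression tree gives postfix notation: for each operator, emit left operand, right operand, then the operator.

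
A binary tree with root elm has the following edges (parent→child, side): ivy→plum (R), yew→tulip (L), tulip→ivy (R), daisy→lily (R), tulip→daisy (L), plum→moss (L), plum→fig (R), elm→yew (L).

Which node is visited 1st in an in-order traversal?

In-order visits the left subtree, then the node, then the right subtree.
At elm: go left to yew.
  At yew: go left to tulip.
    At tulip: go left to daisy.
      At daisy: no left child.
      Visit daisy.
      At daisy: go right to lily.
        lily is a leaf — visit lily.
    Visit tulip.
    At tulip: go right to ivy.
      At ivy: no left child.
      Visit ivy.
      At ivy: go right to plum.
        At plum: go left to moss.
          moss is a leaf — visit moss.
        Visit plum.
        At plum: go right to fig.
          fig is a leaf — visit fig.
  Visit yew.
  At yew: no right child.
Visit elm.
At elm: no right child.
Full in-order sequence: daisy, lily, tulip, ivy, moss, plum, fig, yew, elm.

daisy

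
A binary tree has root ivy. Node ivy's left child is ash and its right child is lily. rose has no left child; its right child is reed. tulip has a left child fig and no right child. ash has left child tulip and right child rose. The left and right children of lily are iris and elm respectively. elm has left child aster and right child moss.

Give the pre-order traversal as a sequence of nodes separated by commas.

ivy, ash, tulip, fig, rose, reed, lily, iris, elm, aster, moss

Pre-order visits the node, then its left subtree, then its right subtree.
Visit ivy.
At ivy: go left to ash.
  Visit ash.
  At ash: go left to tulip.
    Visit tulip.
    At tulip: go left to fig.
      fig is a leaf — visit fig.
    At tulip: no right child.
  At ash: go right to rose.
    Visit rose.
    At rose: no left child.
    At rose: go right to reed.
      reed is a leaf — visit reed.
At ivy: go right to lily.
  Visit lily.
  At lily: go left to iris.
    iris is a leaf — visit iris.
  At lily: go right to elm.
    Visit elm.
    At elm: go left to aster.
      aster is a leaf — visit aster.
    At elm: go right to moss.
      moss is a leaf — visit moss.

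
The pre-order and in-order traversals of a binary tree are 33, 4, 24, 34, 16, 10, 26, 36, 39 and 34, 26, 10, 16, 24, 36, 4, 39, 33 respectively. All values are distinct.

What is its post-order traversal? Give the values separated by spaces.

The first element of pre-order is the root; it splits in-order into left and right subtrees.
Root 33: left subtree has 8 nodes {34, 26, 10, 16, 24, 36, 4, 39}, right has 0 { }.
  Root 4: left subtree has 6 nodes {34, 26, 10, 16, 24, 36}, right has 1 {39}.
    Root 24: left subtree has 4 nodes {34, 26, 10, 16}, right has 1 {36}.
      Root 34: left subtree has 0 nodes { }, right has 3 {26, 10, 16}.
        Root 16: left subtree has 2 nodes {26, 10}, right has 0 { }.
          Root 10: left subtree has 1 node {26}, right has 0 { }.

26 10 16 34 36 24 39 4 33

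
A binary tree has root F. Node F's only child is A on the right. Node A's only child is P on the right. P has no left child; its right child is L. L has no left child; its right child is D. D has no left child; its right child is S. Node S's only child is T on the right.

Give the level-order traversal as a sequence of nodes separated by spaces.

F A P L D S T

Level-order visits nodes level by level from the root, left to right within each level.
Level 0: F
Level 1: A
Level 2: P
Level 3: L
Level 4: D
Level 5: S
Level 6: T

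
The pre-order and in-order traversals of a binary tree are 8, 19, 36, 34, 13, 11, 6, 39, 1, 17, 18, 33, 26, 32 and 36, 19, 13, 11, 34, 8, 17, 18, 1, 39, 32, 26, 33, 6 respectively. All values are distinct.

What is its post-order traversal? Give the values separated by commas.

36, 11, 13, 34, 19, 18, 17, 1, 32, 26, 33, 39, 6, 8

The first element of pre-order is the root; it splits in-order into left and right subtrees.
Root 8: left subtree has 5 nodes {36, 19, 13, 11, 34}, right has 8 {17, 18, 1, 39, 32, 26, 33, 6}.
  Root 19: left subtree has 1 node {36}, right has 3 {13, 11, 34}.
    Root 34: left subtree has 2 nodes {13, 11}, right has 0 { }.
      Root 13: left subtree has 0 nodes { }, right has 1 {11}.
  Root 6: left subtree has 7 nodes {17, 18, 1, 39, 32, 26, 33}, right has 0 { }.
    Root 39: left subtree has 3 nodes {17, 18, 1}, right has 3 {32, 26, 33}.
      Root 1: left subtree has 2 nodes {17, 18}, right has 0 { }.
        Root 17: left subtree has 0 nodes { }, right has 1 {18}.
      Root 33: left subtree has 2 nodes {32, 26}, right has 0 { }.
        Root 26: left subtree has 1 node {32}, right has 0 { }.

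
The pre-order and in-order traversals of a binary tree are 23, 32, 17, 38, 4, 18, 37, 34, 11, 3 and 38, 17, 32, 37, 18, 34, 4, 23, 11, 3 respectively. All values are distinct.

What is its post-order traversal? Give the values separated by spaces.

The first element of pre-order is the root; it splits in-order into left and right subtrees.
Root 23: left subtree has 7 nodes {38, 17, 32, 37, 18, 34, 4}, right has 2 {11, 3}.
  Root 32: left subtree has 2 nodes {38, 17}, right has 4 {37, 18, 34, 4}.
    Root 17: left subtree has 1 node {38}, right has 0 { }.
    Root 4: left subtree has 3 nodes {37, 18, 34}, right has 0 { }.
      Root 18: left subtree has 1 node {37}, right has 1 {34}.
  Root 11: left subtree has 0 nodes { }, right has 1 {3}.

38 17 37 34 18 4 32 3 11 23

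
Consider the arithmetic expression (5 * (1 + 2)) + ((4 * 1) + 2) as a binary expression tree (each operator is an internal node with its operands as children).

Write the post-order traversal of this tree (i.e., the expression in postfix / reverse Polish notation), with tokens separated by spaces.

Post-order on an expression tree gives postfix notation: for each operator, emit left operand, right operand, then the operator.

5 1 2 + * 4 1 * 2 + +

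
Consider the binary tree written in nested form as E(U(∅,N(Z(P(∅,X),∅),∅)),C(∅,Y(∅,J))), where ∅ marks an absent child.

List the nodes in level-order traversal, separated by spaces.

Level-order visits nodes level by level from the root, left to right within each level.
Level 0: E
Level 1: U, C
Level 2: N, Y
Level 3: Z, J
Level 4: P
Level 5: X

E U C N Y Z J P X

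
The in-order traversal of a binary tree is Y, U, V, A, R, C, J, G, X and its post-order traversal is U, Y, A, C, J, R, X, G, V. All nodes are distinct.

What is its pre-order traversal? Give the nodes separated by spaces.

The last element of post-order is the root; it splits in-order into left and right subtrees.
Root V: left subtree has 2 nodes {Y, U}, right has 6 {A, R, C, J, G, X}.
  Root Y: left subtree has 0 nodes { }, right has 1 {U}.
  Root G: left subtree has 4 nodes {A, R, C, J}, right has 1 {X}.
    Root R: left subtree has 1 node {A}, right has 2 {C, J}.
      Root J: left subtree has 1 node {C}, right has 0 { }.

V Y U G R A J C X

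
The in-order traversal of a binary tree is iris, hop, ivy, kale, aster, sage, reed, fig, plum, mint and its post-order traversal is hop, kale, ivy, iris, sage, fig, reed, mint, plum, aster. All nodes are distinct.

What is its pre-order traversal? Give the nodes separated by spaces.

The last element of post-order is the root; it splits in-order into left and right subtrees.
Root aster: left subtree has 4 nodes {iris, hop, ivy, kale}, right has 5 {sage, reed, fig, plum, mint}.
  Root iris: left subtree has 0 nodes { }, right has 3 {hop, ivy, kale}.
    Root ivy: left subtree has 1 node {hop}, right has 1 {kale}.
  Root plum: left subtree has 3 nodes {sage, reed, fig}, right has 1 {mint}.
    Root reed: left subtree has 1 node {sage}, right has 1 {fig}.

aster iris ivy hop kale plum reed sage fig mint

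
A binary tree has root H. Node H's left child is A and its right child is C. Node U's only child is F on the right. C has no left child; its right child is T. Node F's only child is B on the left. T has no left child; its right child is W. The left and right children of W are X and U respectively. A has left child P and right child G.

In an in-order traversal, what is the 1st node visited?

In-order visits the left subtree, then the node, then the right subtree.
At H: go left to A.
  At A: go left to P.
    P is a leaf — visit P.
  Visit A.
  At A: go right to G.
    G is a leaf — visit G.
Visit H.
At H: go right to C.
  At C: no left child.
  Visit C.
  At C: go right to T.
    At T: no left child.
    Visit T.
    At T: go right to W.
      At W: go left to X.
        X is a leaf — visit X.
      Visit W.
      At W: go right to U.
        At U: no left child.
        Visit U.
        At U: go right to F.
          At F: go left to B.
            B is a leaf — visit B.
          Visit F.
          At F: no right child.
Full in-order sequence: P, A, G, H, C, T, X, W, U, B, F.

P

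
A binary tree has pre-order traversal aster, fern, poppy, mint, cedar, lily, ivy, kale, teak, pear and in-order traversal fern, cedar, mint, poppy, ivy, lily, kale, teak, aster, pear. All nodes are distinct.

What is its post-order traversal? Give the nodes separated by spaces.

The first element of pre-order is the root; it splits in-order into left and right subtrees.
Root aster: left subtree has 8 nodes {fern, cedar, mint, poppy, ivy, lily, kale, teak}, right has 1 {pear}.
  Root fern: left subtree has 0 nodes { }, right has 7 {cedar, mint, poppy, ivy, lily, kale, teak}.
    Root poppy: left subtree has 2 nodes {cedar, mint}, right has 4 {ivy, lily, kale, teak}.
      Root mint: left subtree has 1 node {cedar}, right has 0 { }.
      Root lily: left subtree has 1 node {ivy}, right has 2 {kale, teak}.
        Root kale: left subtree has 0 nodes { }, right has 1 {teak}.

cedar mint ivy teak kale lily poppy fern pear aster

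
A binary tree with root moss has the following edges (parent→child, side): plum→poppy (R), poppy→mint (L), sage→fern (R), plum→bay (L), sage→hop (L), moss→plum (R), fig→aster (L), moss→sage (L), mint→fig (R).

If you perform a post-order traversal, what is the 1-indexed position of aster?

5

Post-order visits the left subtree, then the right subtree, then the node.
At moss: go left to sage.
  At sage: go left to hop.
    hop is a leaf — visit hop.
  At sage: go right to fern.
    fern is a leaf — visit fern.
  Visit sage.
At moss: go right to plum.
  At plum: go left to bay.
    bay is a leaf — visit bay.
  At plum: go right to poppy.
    At poppy: go left to mint.
      At mint: no left child.
      At mint: go right to fig.
        At fig: go left to aster.
          aster is a leaf — visit aster.
        At fig: no right child.
        Visit fig.
      Visit mint.
    At poppy: no right child.
    Visit poppy.
  Visit plum.
Visit moss.
Full post-order sequence: hop, fern, sage, bay, aster, fig, mint, poppy, plum, moss.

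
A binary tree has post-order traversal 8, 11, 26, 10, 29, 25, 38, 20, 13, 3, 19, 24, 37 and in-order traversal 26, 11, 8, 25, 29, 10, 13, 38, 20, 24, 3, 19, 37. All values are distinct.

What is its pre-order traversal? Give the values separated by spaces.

37 24 13 25 26 11 8 29 10 20 38 19 3

The last element of post-order is the root; it splits in-order into left and right subtrees.
Root 37: left subtree has 12 nodes {26, 11, 8, 25, 29, 10, 13, 38, 20, 24, 3, 19}, right has 0 { }.
  Root 24: left subtree has 9 nodes {26, 11, 8, 25, 29, 10, 13, 38, 20}, right has 2 {3, 19}.
    Root 13: left subtree has 6 nodes {26, 11, 8, 25, 29, 10}, right has 2 {38, 20}.
      Root 25: left subtree has 3 nodes {26, 11, 8}, right has 2 {29, 10}.
        Root 26: left subtree has 0 nodes { }, right has 2 {11, 8}.
          Root 11: left subtree has 0 nodes { }, right has 1 {8}.
        Root 29: left subtree has 0 nodes { }, right has 1 {10}.
      Root 20: left subtree has 1 node {38}, right has 0 { }.
    Root 19: left subtree has 1 node {3}, right has 0 { }.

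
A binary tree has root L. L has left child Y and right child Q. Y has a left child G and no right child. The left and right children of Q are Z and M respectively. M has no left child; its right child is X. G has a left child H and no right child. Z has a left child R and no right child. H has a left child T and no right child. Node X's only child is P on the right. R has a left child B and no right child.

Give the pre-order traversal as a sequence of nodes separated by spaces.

Pre-order visits the node, then its left subtree, then its right subtree.
Visit L.
At L: go left to Y.
  Visit Y.
  At Y: go left to G.
    Visit G.
    At G: go left to H.
      Visit H.
      At H: go left to T.
        T is a leaf — visit T.
      At H: no right child.
    At G: no right child.
  At Y: no right child.
At L: go right to Q.
  Visit Q.
  At Q: go left to Z.
    Visit Z.
    At Z: go left to R.
      Visit R.
      At R: go left to B.
        B is a leaf — visit B.
      At R: no right child.
    At Z: no right child.
  At Q: go right to M.
    Visit M.
    At M: no left child.
    At M: go right to X.
      Visit X.
      At X: no left child.
      At X: go right to P.
        P is a leaf — visit P.

L Y G H T Q Z R B M X P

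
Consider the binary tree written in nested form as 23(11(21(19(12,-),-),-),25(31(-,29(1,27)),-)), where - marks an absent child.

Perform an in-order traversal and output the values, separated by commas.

12, 19, 21, 11, 23, 31, 1, 29, 27, 25

In-order visits the left subtree, then the node, then the right subtree.
At 23: go left to 11.
  At 11: go left to 21.
    At 21: go left to 19.
      At 19: go left to 12.
        12 is a leaf — visit 12.
      Visit 19.
      At 19: no right child.
    Visit 21.
    At 21: no right child.
  Visit 11.
  At 11: no right child.
Visit 23.
At 23: go right to 25.
  At 25: go left to 31.
    At 31: no left child.
    Visit 31.
    At 31: go right to 29.
      At 29: go left to 1.
        1 is a leaf — visit 1.
      Visit 29.
      At 29: go right to 27.
        27 is a leaf — visit 27.
  Visit 25.
  At 25: no right child.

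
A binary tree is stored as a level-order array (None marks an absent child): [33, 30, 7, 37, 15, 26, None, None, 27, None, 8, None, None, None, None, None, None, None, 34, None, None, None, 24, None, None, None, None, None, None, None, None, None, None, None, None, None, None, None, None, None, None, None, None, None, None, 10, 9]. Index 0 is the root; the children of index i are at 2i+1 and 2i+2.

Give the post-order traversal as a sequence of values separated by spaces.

Post-order visits the left subtree, then the right subtree, then the node.
At 33: go left to 30.
  At 30: go left to 37.
    At 37: no left child.
    At 37: go right to 27.
      At 27: no left child.
      At 27: go right to 34.
        34 is a leaf — visit 34.
      Visit 27.
    Visit 37.
  At 30: go right to 15.
    At 15: no left child.
    At 15: go right to 8.
      At 8: no left child.
      At 8: go right to 24.
        At 24: go left to 10.
          10 is a leaf — visit 10.
        At 24: go right to 9.
          9 is a leaf — visit 9.
        Visit 24.
      Visit 8.
    Visit 15.
  Visit 30.
At 33: go right to 7.
  At 7: go left to 26.
    26 is a leaf — visit 26.
  At 7: no right child.
  Visit 7.
Visit 33.

34 27 37 10 9 24 8 15 30 26 7 33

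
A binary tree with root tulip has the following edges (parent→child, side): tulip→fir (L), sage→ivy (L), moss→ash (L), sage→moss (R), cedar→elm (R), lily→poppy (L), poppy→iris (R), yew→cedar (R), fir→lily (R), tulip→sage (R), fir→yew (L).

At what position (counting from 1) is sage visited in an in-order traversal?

10

In-order visits the left subtree, then the node, then the right subtree.
At tulip: go left to fir.
  At fir: go left to yew.
    At yew: no left child.
    Visit yew.
    At yew: go right to cedar.
      At cedar: no left child.
      Visit cedar.
      At cedar: go right to elm.
        elm is a leaf — visit elm.
  Visit fir.
  At fir: go right to lily.
    At lily: go left to poppy.
      At poppy: no left child.
      Visit poppy.
      At poppy: go right to iris.
        iris is a leaf — visit iris.
    Visit lily.
    At lily: no right child.
Visit tulip.
At tulip: go right to sage.
  At sage: go left to ivy.
    ivy is a leaf — visit ivy.
  Visit sage.
  At sage: go right to moss.
    At moss: go left to ash.
      ash is a leaf — visit ash.
    Visit moss.
    At moss: no right child.
Full in-order sequence: yew, cedar, elm, fir, poppy, iris, lily, tulip, ivy, sage, ash, moss.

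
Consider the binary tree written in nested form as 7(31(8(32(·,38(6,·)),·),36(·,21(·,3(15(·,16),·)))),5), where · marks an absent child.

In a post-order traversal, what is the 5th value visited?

16

Post-order visits the left subtree, then the right subtree, then the node.
At 7: go left to 31.
  At 31: go left to 8.
    At 8: go left to 32.
      At 32: no left child.
      At 32: go right to 38.
        At 38: go left to 6.
          6 is a leaf — visit 6.
        At 38: no right child.
        Visit 38.
      Visit 32.
    At 8: no right child.
    Visit 8.
  At 31: go right to 36.
    At 36: no left child.
    At 36: go right to 21.
      At 21: no left child.
      At 21: go right to 3.
        At 3: go left to 15.
          At 15: no left child.
          At 15: go right to 16.
            16 is a leaf — visit 16.
          Visit 15.
        At 3: no right child.
        Visit 3.
      Visit 21.
    Visit 36.
  Visit 31.
At 7: go right to 5.
  5 is a leaf — visit 5.
Visit 7.
Full post-order sequence: 6, 38, 32, 8, 16, 15, 3, 21, 36, 31, 5, 7.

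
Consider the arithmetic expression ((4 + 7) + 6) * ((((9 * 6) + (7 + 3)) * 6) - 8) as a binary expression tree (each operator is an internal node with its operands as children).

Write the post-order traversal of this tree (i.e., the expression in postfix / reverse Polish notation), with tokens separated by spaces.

Post-order on an expression tree gives postfix notation: for each operator, emit left operand, right operand, then the operator.

4 7 + 6 + 9 6 * 7 3 + + 6 * 8 - *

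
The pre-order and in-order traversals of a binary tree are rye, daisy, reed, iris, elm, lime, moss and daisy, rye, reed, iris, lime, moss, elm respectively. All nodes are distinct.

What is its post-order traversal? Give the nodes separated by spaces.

daisy moss lime elm iris reed rye

The first element of pre-order is the root; it splits in-order into left and right subtrees.
Root rye: left subtree has 1 node {daisy}, right has 5 {reed, iris, lime, moss, elm}.
  Root reed: left subtree has 0 nodes { }, right has 4 {iris, lime, moss, elm}.
    Root iris: left subtree has 0 nodes { }, right has 3 {lime, moss, elm}.
      Root elm: left subtree has 2 nodes {lime, moss}, right has 0 { }.
        Root lime: left subtree has 0 nodes { }, right has 1 {moss}.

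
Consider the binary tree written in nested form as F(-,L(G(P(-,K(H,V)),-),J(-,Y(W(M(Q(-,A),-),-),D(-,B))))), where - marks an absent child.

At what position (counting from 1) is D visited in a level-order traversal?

Level-order visits nodes level by level from the root, left to right within each level.
Level 0: F
Level 1: L
Level 2: G, J
Level 3: P, Y
Level 4: K, W, D
Level 5: H, V, M, B
Level 6: Q
Level 7: A
Full level-order sequence: F, L, G, J, P, Y, K, W, D, H, V, M, B, Q, A.

9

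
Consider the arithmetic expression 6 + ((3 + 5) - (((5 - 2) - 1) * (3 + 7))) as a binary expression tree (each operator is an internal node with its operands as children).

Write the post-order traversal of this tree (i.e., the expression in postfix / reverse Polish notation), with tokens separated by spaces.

Post-order on an expression tree gives postfix notation: for each operator, emit left operand, right operand, then the operator.

6 3 5 + 5 2 - 1 - 3 7 + * - +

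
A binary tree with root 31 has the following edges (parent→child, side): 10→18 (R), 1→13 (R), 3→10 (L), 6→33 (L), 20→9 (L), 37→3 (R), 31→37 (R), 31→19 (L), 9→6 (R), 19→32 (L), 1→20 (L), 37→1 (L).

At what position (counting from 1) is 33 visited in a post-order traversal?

3

Post-order visits the left subtree, then the right subtree, then the node.
At 31: go left to 19.
  At 19: go left to 32.
    32 is a leaf — visit 32.
  At 19: no right child.
  Visit 19.
At 31: go right to 37.
  At 37: go left to 1.
    At 1: go left to 20.
      At 20: go left to 9.
        At 9: no left child.
        At 9: go right to 6.
          At 6: go left to 33.
            33 is a leaf — visit 33.
          At 6: no right child.
          Visit 6.
        Visit 9.
      At 20: no right child.
      Visit 20.
    At 1: go right to 13.
      13 is a leaf — visit 13.
    Visit 1.
  At 37: go right to 3.
    At 3: go left to 10.
      At 10: no left child.
      At 10: go right to 18.
        18 is a leaf — visit 18.
      Visit 10.
    At 3: no right child.
    Visit 3.
  Visit 37.
Visit 31.
Full post-order sequence: 32, 19, 33, 6, 9, 20, 13, 1, 18, 10, 3, 37, 31.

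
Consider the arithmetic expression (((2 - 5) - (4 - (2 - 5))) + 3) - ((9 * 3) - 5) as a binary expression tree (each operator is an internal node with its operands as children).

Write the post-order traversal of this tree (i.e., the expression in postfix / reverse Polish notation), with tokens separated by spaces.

Post-order on an expression tree gives postfix notation: for each operator, emit left operand, right operand, then the operator.

2 5 - 4 2 5 - - - 3 + 9 3 * 5 - -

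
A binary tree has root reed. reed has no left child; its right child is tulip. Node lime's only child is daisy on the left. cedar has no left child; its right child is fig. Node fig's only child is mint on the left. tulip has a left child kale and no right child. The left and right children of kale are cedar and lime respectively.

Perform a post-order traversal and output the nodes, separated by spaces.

Post-order visits the left subtree, then the right subtree, then the node.
At reed: no left child.
At reed: go right to tulip.
  At tulip: go left to kale.
    At kale: go left to cedar.
      At cedar: no left child.
      At cedar: go right to fig.
        At fig: go left to mint.
          mint is a leaf — visit mint.
        At fig: no right child.
        Visit fig.
      Visit cedar.
    At kale: go right to lime.
      At lime: go left to daisy.
        daisy is a leaf — visit daisy.
      At lime: no right child.
      Visit lime.
    Visit kale.
  At tulip: no right child.
  Visit tulip.
Visit reed.

mint fig cedar daisy lime kale tulip reed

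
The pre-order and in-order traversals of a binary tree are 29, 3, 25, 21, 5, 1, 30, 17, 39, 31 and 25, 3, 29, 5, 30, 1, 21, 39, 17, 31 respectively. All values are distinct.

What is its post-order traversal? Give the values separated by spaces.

The first element of pre-order is the root; it splits in-order into left and right subtrees.
Root 29: left subtree has 2 nodes {25, 3}, right has 7 {5, 30, 1, 21, 39, 17, 31}.
  Root 3: left subtree has 1 node {25}, right has 0 { }.
  Root 21: left subtree has 3 nodes {5, 30, 1}, right has 3 {39, 17, 31}.
    Root 5: left subtree has 0 nodes { }, right has 2 {30, 1}.
      Root 1: left subtree has 1 node {30}, right has 0 { }.
    Root 17: left subtree has 1 node {39}, right has 1 {31}.

25 3 30 1 5 39 31 17 21 29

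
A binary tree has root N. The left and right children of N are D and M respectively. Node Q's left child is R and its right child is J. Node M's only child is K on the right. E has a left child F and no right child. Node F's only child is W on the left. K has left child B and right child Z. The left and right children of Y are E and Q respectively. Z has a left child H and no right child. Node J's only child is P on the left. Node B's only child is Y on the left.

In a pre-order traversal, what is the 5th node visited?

Pre-order visits the node, then its left subtree, then its right subtree.
Visit N.
At N: go left to D.
  D is a leaf — visit D.
At N: go right to M.
  Visit M.
  At M: no left child.
  At M: go right to K.
    Visit K.
    At K: go left to B.
      Visit B.
      At B: go left to Y.
        Visit Y.
        At Y: go left to E.
          Visit E.
          At E: go left to F.
            Visit F.
            At F: go left to W.
              W is a leaf — visit W.
            At F: no right child.
          At E: no right child.
        At Y: go right to Q.
          Visit Q.
          At Q: go left to R.
            R is a leaf — visit R.
          At Q: go right to J.
            Visit J.
            At J: go left to P.
              P is a leaf — visit P.
            At J: no right child.
      At B: no right child.
    At K: go right to Z.
      Visit Z.
      At Z: go left to H.
        H is a leaf — visit H.
      At Z: no right child.
Full pre-order sequence: N, D, M, K, B, Y, E, F, W, Q, R, J, P, Z, H.

B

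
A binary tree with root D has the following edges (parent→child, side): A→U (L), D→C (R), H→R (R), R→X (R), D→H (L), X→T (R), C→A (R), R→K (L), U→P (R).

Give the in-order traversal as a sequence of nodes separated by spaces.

In-order visits the left subtree, then the node, then the right subtree.
At D: go left to H.
  At H: no left child.
  Visit H.
  At H: go right to R.
    At R: go left to K.
      K is a leaf — visit K.
    Visit R.
    At R: go right to X.
      At X: no left child.
      Visit X.
      At X: go right to T.
        T is a leaf — visit T.
Visit D.
At D: go right to C.
  At C: no left child.
  Visit C.
  At C: go right to A.
    At A: go left to U.
      At U: no left child.
      Visit U.
      At U: go right to P.
        P is a leaf — visit P.
    Visit A.
    At A: no right child.

H K R X T D C U P A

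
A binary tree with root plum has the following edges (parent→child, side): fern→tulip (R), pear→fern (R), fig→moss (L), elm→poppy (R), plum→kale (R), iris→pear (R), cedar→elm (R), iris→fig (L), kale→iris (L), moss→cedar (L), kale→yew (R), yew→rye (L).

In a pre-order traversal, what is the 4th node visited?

fig

Pre-order visits the node, then its left subtree, then its right subtree.
Visit plum.
At plum: no left child.
At plum: go right to kale.
  Visit kale.
  At kale: go left to iris.
    Visit iris.
    At iris: go left to fig.
      Visit fig.
      At fig: go left to moss.
        Visit moss.
        At moss: go left to cedar.
          Visit cedar.
          At cedar: no left child.
          At cedar: go right to elm.
            Visit elm.
            At elm: no left child.
            At elm: go right to poppy.
              poppy is a leaf — visit poppy.
        At moss: no right child.
      At fig: no right child.
    At iris: go right to pear.
      Visit pear.
      At pear: no left child.
      At pear: go right to fern.
        Visit fern.
        At fern: no left child.
        At fern: go right to tulip.
          tulip is a leaf — visit tulip.
  At kale: go right to yew.
    Visit yew.
    At yew: go left to rye.
      rye is a leaf — visit rye.
    At yew: no right child.
Full pre-order sequence: plum, kale, iris, fig, moss, cedar, elm, poppy, pear, fern, tulip, yew, rye.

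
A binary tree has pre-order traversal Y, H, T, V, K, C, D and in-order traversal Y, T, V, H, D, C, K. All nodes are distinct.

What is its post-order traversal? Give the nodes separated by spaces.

The first element of pre-order is the root; it splits in-order into left and right subtrees.
Root Y: left subtree has 0 nodes { }, right has 6 {T, V, H, D, C, K}.
  Root H: left subtree has 2 nodes {T, V}, right has 3 {D, C, K}.
    Root T: left subtree has 0 nodes { }, right has 1 {V}.
    Root K: left subtree has 2 nodes {D, C}, right has 0 { }.
      Root C: left subtree has 1 node {D}, right has 0 { }.

V T D C K H Y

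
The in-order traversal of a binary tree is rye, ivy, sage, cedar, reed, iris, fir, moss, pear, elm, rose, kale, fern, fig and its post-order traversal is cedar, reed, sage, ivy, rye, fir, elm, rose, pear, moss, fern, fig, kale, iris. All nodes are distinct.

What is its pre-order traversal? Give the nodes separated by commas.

iris, rye, ivy, sage, reed, cedar, kale, moss, fir, pear, rose, elm, fig, fern

The last element of post-order is the root; it splits in-order into left and right subtrees.
Root iris: left subtree has 5 nodes {rye, ivy, sage, cedar, reed}, right has 8 {fir, moss, pear, elm, rose, kale, fern, fig}.
  Root rye: left subtree has 0 nodes { }, right has 4 {ivy, sage, cedar, reed}.
    Root ivy: left subtree has 0 nodes { }, right has 3 {sage, cedar, reed}.
      Root sage: left subtree has 0 nodes { }, right has 2 {cedar, reed}.
        Root reed: left subtree has 1 node {cedar}, right has 0 { }.
  Root kale: left subtree has 5 nodes {fir, moss, pear, elm, rose}, right has 2 {fern, fig}.
    Root moss: left subtree has 1 node {fir}, right has 3 {pear, elm, rose}.
      Root pear: left subtree has 0 nodes { }, right has 2 {elm, rose}.
        Root rose: left subtree has 1 node {elm}, right has 0 { }.
    Root fig: left subtree has 1 node {fern}, right has 0 { }.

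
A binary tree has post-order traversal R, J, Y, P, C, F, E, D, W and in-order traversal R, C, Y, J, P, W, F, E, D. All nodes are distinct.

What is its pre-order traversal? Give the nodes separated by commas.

The last element of post-order is the root; it splits in-order into left and right subtrees.
Root W: left subtree has 5 nodes {R, C, Y, J, P}, right has 3 {F, E, D}.
  Root C: left subtree has 1 node {R}, right has 3 {Y, J, P}.
    Root P: left subtree has 2 nodes {Y, J}, right has 0 { }.
      Root Y: left subtree has 0 nodes { }, right has 1 {J}.
  Root D: left subtree has 2 nodes {F, E}, right has 0 { }.
    Root E: left subtree has 1 node {F}, right has 0 { }.

W, C, R, P, Y, J, D, E, F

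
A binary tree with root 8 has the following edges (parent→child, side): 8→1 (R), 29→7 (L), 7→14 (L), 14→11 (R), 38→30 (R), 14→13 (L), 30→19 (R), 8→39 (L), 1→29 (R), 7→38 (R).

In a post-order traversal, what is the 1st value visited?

39

Post-order visits the left subtree, then the right subtree, then the node.
At 8: go left to 39.
  39 is a leaf — visit 39.
At 8: go right to 1.
  At 1: no left child.
  At 1: go right to 29.
    At 29: go left to 7.
      At 7: go left to 14.
        At 14: go left to 13.
          13 is a leaf — visit 13.
        At 14: go right to 11.
          11 is a leaf — visit 11.
        Visit 14.
      At 7: go right to 38.
        At 38: no left child.
        At 38: go right to 30.
          At 30: no left child.
          At 30: go right to 19.
            19 is a leaf — visit 19.
          Visit 30.
        Visit 38.
      Visit 7.
    At 29: no right child.
    Visit 29.
  Visit 1.
Visit 8.
Full post-order sequence: 39, 13, 11, 14, 19, 30, 38, 7, 29, 1, 8.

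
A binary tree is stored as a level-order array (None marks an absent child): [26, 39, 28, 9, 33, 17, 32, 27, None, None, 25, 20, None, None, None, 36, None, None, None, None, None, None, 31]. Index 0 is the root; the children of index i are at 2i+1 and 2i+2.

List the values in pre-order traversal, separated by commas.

Pre-order visits the node, then its left subtree, then its right subtree.
Visit 26.
At 26: go left to 39.
  Visit 39.
  At 39: go left to 9.
    Visit 9.
    At 9: go left to 27.
      Visit 27.
      At 27: go left to 36.
        36 is a leaf — visit 36.
      At 27: no right child.
    At 9: no right child.
  At 39: go right to 33.
    Visit 33.
    At 33: no left child.
    At 33: go right to 25.
      Visit 25.
      At 25: no left child.
      At 25: go right to 31.
        31 is a leaf — visit 31.
At 26: go right to 28.
  Visit 28.
  At 28: go left to 17.
    Visit 17.
    At 17: go left to 20.
      20 is a leaf — visit 20.
    At 17: no right child.
  At 28: go right to 32.
    32 is a leaf — visit 32.

26, 39, 9, 27, 36, 33, 25, 31, 28, 17, 20, 32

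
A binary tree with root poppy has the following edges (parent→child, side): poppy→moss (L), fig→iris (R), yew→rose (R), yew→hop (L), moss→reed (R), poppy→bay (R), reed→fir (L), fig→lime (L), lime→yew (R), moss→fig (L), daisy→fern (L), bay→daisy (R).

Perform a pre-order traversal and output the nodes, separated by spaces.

Pre-order visits the node, then its left subtree, then its right subtree.
Visit poppy.
At poppy: go left to moss.
  Visit moss.
  At moss: go left to fig.
    Visit fig.
    At fig: go left to lime.
      Visit lime.
      At lime: no left child.
      At lime: go right to yew.
        Visit yew.
        At yew: go left to hop.
          hop is a leaf — visit hop.
        At yew: go right to rose.
          rose is a leaf — visit rose.
    At fig: go right to iris.
      iris is a leaf — visit iris.
  At moss: go right to reed.
    Visit reed.
    At reed: go left to fir.
      fir is a leaf — visit fir.
    At reed: no right child.
At poppy: go right to bay.
  Visit bay.
  At bay: no left child.
  At bay: go right to daisy.
    Visit daisy.
    At daisy: go left to fern.
      fern is a leaf — visit fern.
    At daisy: no right child.

poppy moss fig lime yew hop rose iris reed fir bay daisy fern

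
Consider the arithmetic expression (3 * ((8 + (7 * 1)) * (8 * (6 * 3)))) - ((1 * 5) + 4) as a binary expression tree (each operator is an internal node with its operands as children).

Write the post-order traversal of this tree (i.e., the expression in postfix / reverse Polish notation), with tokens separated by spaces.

3 8 7 1 * + 8 6 3 * * * * 1 5 * 4 + -

Post-order on an expression tree gives postfix notation: for each operator, emit left operand, right operand, then the operator.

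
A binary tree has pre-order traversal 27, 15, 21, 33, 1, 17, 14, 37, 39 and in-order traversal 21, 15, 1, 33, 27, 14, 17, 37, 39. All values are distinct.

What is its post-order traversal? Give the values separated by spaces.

The first element of pre-order is the root; it splits in-order into left and right subtrees.
Root 27: left subtree has 4 nodes {21, 15, 1, 33}, right has 4 {14, 17, 37, 39}.
  Root 15: left subtree has 1 node {21}, right has 2 {1, 33}.
    Root 33: left subtree has 1 node {1}, right has 0 { }.
  Root 17: left subtree has 1 node {14}, right has 2 {37, 39}.
    Root 37: left subtree has 0 nodes { }, right has 1 {39}.

21 1 33 15 14 39 37 17 27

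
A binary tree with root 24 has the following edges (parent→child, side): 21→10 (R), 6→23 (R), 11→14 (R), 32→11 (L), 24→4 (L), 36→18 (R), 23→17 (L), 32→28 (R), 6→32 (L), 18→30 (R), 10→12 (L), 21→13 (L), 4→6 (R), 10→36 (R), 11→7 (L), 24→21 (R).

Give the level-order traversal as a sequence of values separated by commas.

Level-order visits nodes level by level from the root, left to right within each level.
Level 0: 24
Level 1: 4, 21
Level 2: 6, 13, 10
Level 3: 32, 23, 12, 36
Level 4: 11, 28, 17, 18
Level 5: 7, 14, 30

24, 4, 21, 6, 13, 10, 32, 23, 12, 36, 11, 28, 17, 18, 7, 14, 30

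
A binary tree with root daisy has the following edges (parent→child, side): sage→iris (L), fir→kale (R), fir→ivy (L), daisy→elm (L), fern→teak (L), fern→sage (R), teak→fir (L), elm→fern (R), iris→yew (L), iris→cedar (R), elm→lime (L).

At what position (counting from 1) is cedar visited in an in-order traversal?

10

In-order visits the left subtree, then the node, then the right subtree.
At daisy: go left to elm.
  At elm: go left to lime.
    lime is a leaf — visit lime.
  Visit elm.
  At elm: go right to fern.
    At fern: go left to teak.
      At teak: go left to fir.
        At fir: go left to ivy.
          ivy is a leaf — visit ivy.
        Visit fir.
        At fir: go right to kale.
          kale is a leaf — visit kale.
      Visit teak.
      At teak: no right child.
    Visit fern.
    At fern: go right to sage.
      At sage: go left to iris.
        At iris: go left to yew.
          yew is a leaf — visit yew.
        Visit iris.
        At iris: go right to cedar.
          cedar is a leaf — visit cedar.
      Visit sage.
      At sage: no right child.
Visit daisy.
At daisy: no right child.
Full in-order sequence: lime, elm, ivy, fir, kale, teak, fern, yew, iris, cedar, sage, daisy.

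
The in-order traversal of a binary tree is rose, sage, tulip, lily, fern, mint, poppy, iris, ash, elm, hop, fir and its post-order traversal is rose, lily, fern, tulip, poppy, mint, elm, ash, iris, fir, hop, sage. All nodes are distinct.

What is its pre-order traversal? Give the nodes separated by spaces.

The last element of post-order is the root; it splits in-order into left and right subtrees.
Root sage: left subtree has 1 node {rose}, right has 10 {tulip, lily, fern, mint, poppy, iris, ash, elm, hop, fir}.
  Root hop: left subtree has 8 nodes {tulip, lily, fern, mint, poppy, iris, ash, elm}, right has 1 {fir}.
    Root iris: left subtree has 5 nodes {tulip, lily, fern, mint, poppy}, right has 2 {ash, elm}.
      Root mint: left subtree has 3 nodes {tulip, lily, fern}, right has 1 {poppy}.
        Root tulip: left subtree has 0 nodes { }, right has 2 {lily, fern}.
          Root fern: left subtree has 1 node {lily}, right has 0 { }.
      Root ash: left subtree has 0 nodes { }, right has 1 {elm}.

sage rose hop iris mint tulip fern lily poppy ash elm fir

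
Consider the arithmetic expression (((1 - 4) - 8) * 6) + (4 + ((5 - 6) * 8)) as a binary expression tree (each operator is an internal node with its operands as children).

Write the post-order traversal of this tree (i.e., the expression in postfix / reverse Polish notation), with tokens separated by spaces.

1 4 - 8 - 6 * 4 5 6 - 8 * + +

Post-order on an expression tree gives postfix notation: for each operator, emit left operand, right operand, then the operator.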